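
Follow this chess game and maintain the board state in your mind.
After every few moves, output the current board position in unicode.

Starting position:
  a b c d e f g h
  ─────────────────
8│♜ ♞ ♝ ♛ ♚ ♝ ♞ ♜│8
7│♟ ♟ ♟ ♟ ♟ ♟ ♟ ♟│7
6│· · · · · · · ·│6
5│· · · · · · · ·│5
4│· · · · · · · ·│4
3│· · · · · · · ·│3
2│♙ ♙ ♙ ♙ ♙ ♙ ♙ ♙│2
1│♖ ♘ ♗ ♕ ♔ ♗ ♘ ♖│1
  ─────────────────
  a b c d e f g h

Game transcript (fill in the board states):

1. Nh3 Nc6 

  a b c d e f g h
  ─────────────────
8│♜ · ♝ ♛ ♚ ♝ ♞ ♜│8
7│♟ ♟ ♟ ♟ ♟ ♟ ♟ ♟│7
6│· · ♞ · · · · ·│6
5│· · · · · · · ·│5
4│· · · · · · · ·│4
3│· · · · · · · ♘│3
2│♙ ♙ ♙ ♙ ♙ ♙ ♙ ♙│2
1│♖ ♘ ♗ ♕ ♔ ♗ · ♖│1
  ─────────────────
  a b c d e f g h

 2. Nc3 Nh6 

  a b c d e f g h
  ─────────────────
8│♜ · ♝ ♛ ♚ ♝ · ♜│8
7│♟ ♟ ♟ ♟ ♟ ♟ ♟ ♟│7
6│· · ♞ · · · · ♞│6
5│· · · · · · · ·│5
4│· · · · · · · ·│4
3│· · ♘ · · · · ♘│3
2│♙ ♙ ♙ ♙ ♙ ♙ ♙ ♙│2
1│♖ · ♗ ♕ ♔ ♗ · ♖│1
  ─────────────────
  a b c d e f g h

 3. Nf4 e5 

  a b c d e f g h
  ─────────────────
8│♜ · ♝ ♛ ♚ ♝ · ♜│8
7│♟ ♟ ♟ ♟ · ♟ ♟ ♟│7
6│· · ♞ · · · · ♞│6
5│· · · · ♟ · · ·│5
4│· · · · · ♘ · ·│4
3│· · ♘ · · · · ·│3
2│♙ ♙ ♙ ♙ ♙ ♙ ♙ ♙│2
1│♖ · ♗ ♕ ♔ ♗ · ♖│1
  ─────────────────
  a b c d e f g h

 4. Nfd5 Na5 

  a b c d e f g h
  ─────────────────
8│♜ · ♝ ♛ ♚ ♝ · ♜│8
7│♟ ♟ ♟ ♟ · ♟ ♟ ♟│7
6│· · · · · · · ♞│6
5│♞ · · ♘ ♟ · · ·│5
4│· · · · · · · ·│4
3│· · ♘ · · · · ·│3
2│♙ ♙ ♙ ♙ ♙ ♙ ♙ ♙│2
1│♖ · ♗ ♕ ♔ ♗ · ♖│1
  ─────────────────
  a b c d e f g h

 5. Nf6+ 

  a b c d e f g h
  ─────────────────
8│♜ · ♝ ♛ ♚ ♝ · ♜│8
7│♟ ♟ ♟ ♟ · ♟ ♟ ♟│7
6│· · · · · ♘ · ♞│6
5│♞ · · · ♟ · · ·│5
4│· · · · · · · ·│4
3│· · ♘ · · · · ·│3
2│♙ ♙ ♙ ♙ ♙ ♙ ♙ ♙│2
1│♖ · ♗ ♕ ♔ ♗ · ♖│1
  ─────────────────
  a b c d e f g h


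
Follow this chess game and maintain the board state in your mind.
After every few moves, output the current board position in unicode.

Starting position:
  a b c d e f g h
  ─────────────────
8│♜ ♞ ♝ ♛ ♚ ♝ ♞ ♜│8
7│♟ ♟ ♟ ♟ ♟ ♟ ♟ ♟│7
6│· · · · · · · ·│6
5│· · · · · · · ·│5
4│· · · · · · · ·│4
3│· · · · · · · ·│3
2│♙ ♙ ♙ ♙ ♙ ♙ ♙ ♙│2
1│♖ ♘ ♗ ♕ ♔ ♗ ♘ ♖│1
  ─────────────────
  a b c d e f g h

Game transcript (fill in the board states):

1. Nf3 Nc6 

  a b c d e f g h
  ─────────────────
8│♜ · ♝ ♛ ♚ ♝ ♞ ♜│8
7│♟ ♟ ♟ ♟ ♟ ♟ ♟ ♟│7
6│· · ♞ · · · · ·│6
5│· · · · · · · ·│5
4│· · · · · · · ·│4
3│· · · · · ♘ · ·│3
2│♙ ♙ ♙ ♙ ♙ ♙ ♙ ♙│2
1│♖ ♘ ♗ ♕ ♔ ♗ · ♖│1
  ─────────────────
  a b c d e f g h

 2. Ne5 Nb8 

  a b c d e f g h
  ─────────────────
8│♜ ♞ ♝ ♛ ♚ ♝ ♞ ♜│8
7│♟ ♟ ♟ ♟ ♟ ♟ ♟ ♟│7
6│· · · · · · · ·│6
5│· · · · ♘ · · ·│5
4│· · · · · · · ·│4
3│· · · · · · · ·│3
2│♙ ♙ ♙ ♙ ♙ ♙ ♙ ♙│2
1│♖ ♘ ♗ ♕ ♔ ♗ · ♖│1
  ─────────────────
  a b c d e f g h

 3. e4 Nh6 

  a b c d e f g h
  ─────────────────
8│♜ ♞ ♝ ♛ ♚ ♝ · ♜│8
7│♟ ♟ ♟ ♟ ♟ ♟ ♟ ♟│7
6│· · · · · · · ♞│6
5│· · · · ♘ · · ·│5
4│· · · · ♙ · · ·│4
3│· · · · · · · ·│3
2│♙ ♙ ♙ ♙ · ♙ ♙ ♙│2
1│♖ ♘ ♗ ♕ ♔ ♗ · ♖│1
  ─────────────────
  a b c d e f g h

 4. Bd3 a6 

  a b c d e f g h
  ─────────────────
8│♜ ♞ ♝ ♛ ♚ ♝ · ♜│8
7│· ♟ ♟ ♟ ♟ ♟ ♟ ♟│7
6│♟ · · · · · · ♞│6
5│· · · · ♘ · · ·│5
4│· · · · ♙ · · ·│4
3│· · · ♗ · · · ·│3
2│♙ ♙ ♙ ♙ · ♙ ♙ ♙│2
1│♖ ♘ ♗ ♕ ♔ · · ♖│1
  ─────────────────
  a b c d e f g h

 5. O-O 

  a b c d e f g h
  ─────────────────
8│♜ ♞ ♝ ♛ ♚ ♝ · ♜│8
7│· ♟ ♟ ♟ ♟ ♟ ♟ ♟│7
6│♟ · · · · · · ♞│6
5│· · · · ♘ · · ·│5
4│· · · · ♙ · · ·│4
3│· · · ♗ · · · ·│3
2│♙ ♙ ♙ ♙ · ♙ ♙ ♙│2
1│♖ ♘ ♗ ♕ · ♖ ♔ ·│1
  ─────────────────
  a b c d e f g h


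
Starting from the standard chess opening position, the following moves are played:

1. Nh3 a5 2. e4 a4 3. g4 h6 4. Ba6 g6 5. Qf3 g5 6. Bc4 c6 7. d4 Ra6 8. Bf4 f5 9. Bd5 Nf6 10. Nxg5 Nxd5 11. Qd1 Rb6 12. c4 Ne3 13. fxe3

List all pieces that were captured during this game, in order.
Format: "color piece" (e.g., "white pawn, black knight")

Tracking captures:
  Nxg5: captured black pawn
  Nxd5: captured white bishop
  fxe3: captured black knight

black pawn, white bishop, black knight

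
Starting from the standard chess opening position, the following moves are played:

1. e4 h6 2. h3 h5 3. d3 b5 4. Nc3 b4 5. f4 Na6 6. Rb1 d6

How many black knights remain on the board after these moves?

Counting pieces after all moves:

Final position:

  a b c d e f g h
  ─────────────────
8│♜ · ♝ ♛ ♚ ♝ ♞ ♜│8
7│♟ · ♟ · ♟ ♟ ♟ ·│7
6│♞ · · ♟ · · · ·│6
5│· · · · · · · ♟│5
4│· ♟ · · ♙ ♙ · ·│4
3│· · ♘ ♙ · · · ♙│3
2│♙ ♙ ♙ · · · ♙ ·│2
1│· ♖ ♗ ♕ ♔ ♗ ♘ ♖│1
  ─────────────────
  a b c d e f g h


2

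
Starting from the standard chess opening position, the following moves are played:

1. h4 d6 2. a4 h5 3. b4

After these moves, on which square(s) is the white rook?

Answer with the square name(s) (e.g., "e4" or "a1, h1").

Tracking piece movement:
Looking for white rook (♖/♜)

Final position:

  a b c d e f g h
  ─────────────────
8│♜ ♞ ♝ ♛ ♚ ♝ ♞ ♜│8
7│♟ ♟ ♟ · ♟ ♟ ♟ ·│7
6│· · · ♟ · · · ·│6
5│· · · · · · · ♟│5
4│♙ ♙ · · · · · ♙│4
3│· · · · · · · ·│3
2│· · ♙ ♙ ♙ ♙ ♙ ·│2
1│♖ ♘ ♗ ♕ ♔ ♗ ♘ ♖│1
  ─────────────────
  a b c d e f g h


a1, h1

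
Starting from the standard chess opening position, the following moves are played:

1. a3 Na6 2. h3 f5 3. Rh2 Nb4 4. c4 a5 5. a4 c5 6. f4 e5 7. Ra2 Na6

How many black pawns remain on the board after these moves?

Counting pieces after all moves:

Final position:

  a b c d e f g h
  ─────────────────
8│♜ · ♝ ♛ ♚ ♝ ♞ ♜│8
7│· ♟ · ♟ · · ♟ ♟│7
6│♞ · · · · · · ·│6
5│♟ · ♟ · ♟ ♟ · ·│5
4│♙ · ♙ · · ♙ · ·│4
3│· · · · · · · ♙│3
2│♖ ♙ · ♙ ♙ · ♙ ♖│2
1│· ♘ ♗ ♕ ♔ ♗ ♘ ·│1
  ─────────────────
  a b c d e f g h


8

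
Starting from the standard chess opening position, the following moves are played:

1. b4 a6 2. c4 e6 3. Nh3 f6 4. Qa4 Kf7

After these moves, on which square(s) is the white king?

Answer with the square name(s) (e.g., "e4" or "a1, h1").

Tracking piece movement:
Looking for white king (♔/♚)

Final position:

  a b c d e f g h
  ─────────────────
8│♜ ♞ ♝ ♛ · ♝ ♞ ♜│8
7│· ♟ ♟ ♟ · ♚ ♟ ♟│7
6│♟ · · · ♟ ♟ · ·│6
5│· · · · · · · ·│5
4│♕ ♙ ♙ · · · · ·│4
3│· · · · · · · ♘│3
2│♙ · · ♙ ♙ ♙ ♙ ♙│2
1│♖ ♘ ♗ · ♔ ♗ · ♖│1
  ─────────────────
  a b c d e f g h


e1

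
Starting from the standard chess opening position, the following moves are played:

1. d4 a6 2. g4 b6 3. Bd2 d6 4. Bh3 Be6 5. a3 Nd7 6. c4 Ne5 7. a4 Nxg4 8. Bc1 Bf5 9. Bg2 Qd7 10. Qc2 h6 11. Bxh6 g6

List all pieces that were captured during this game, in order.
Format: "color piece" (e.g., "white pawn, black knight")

Tracking captures:
  Nxg4: captured white pawn
  Bxh6: captured black pawn

white pawn, black pawn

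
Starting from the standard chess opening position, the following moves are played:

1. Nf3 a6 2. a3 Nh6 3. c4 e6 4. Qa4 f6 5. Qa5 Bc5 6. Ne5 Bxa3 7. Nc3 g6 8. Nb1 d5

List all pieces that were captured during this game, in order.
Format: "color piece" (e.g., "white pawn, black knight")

Tracking captures:
  Bxa3: captured white pawn

white pawn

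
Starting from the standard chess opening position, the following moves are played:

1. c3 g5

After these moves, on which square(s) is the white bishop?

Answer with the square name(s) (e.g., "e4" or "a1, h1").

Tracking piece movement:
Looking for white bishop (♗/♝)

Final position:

  a b c d e f g h
  ─────────────────
8│♜ ♞ ♝ ♛ ♚ ♝ ♞ ♜│8
7│♟ ♟ ♟ ♟ ♟ ♟ · ♟│7
6│· · · · · · · ·│6
5│· · · · · · ♟ ·│5
4│· · · · · · · ·│4
3│· · ♙ · · · · ·│3
2│♙ ♙ · ♙ ♙ ♙ ♙ ♙│2
1│♖ ♘ ♗ ♕ ♔ ♗ ♘ ♖│1
  ─────────────────
  a b c d e f g h


c1, f1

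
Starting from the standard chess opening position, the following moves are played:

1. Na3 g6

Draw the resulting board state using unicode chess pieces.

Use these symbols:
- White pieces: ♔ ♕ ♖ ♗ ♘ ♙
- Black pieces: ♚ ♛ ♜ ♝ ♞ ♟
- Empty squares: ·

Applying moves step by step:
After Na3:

♜ ♞ ♝ ♛ ♚ ♝ ♞ ♜
♟ ♟ ♟ ♟ ♟ ♟ ♟ ♟
· · · · · · · ·
· · · · · · · ·
· · · · · · · ·
♘ · · · · · · ·
♙ ♙ ♙ ♙ ♙ ♙ ♙ ♙
♖ · ♗ ♕ ♔ ♗ ♘ ♖


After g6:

♜ ♞ ♝ ♛ ♚ ♝ ♞ ♜
♟ ♟ ♟ ♟ ♟ ♟ · ♟
· · · · · · ♟ ·
· · · · · · · ·
· · · · · · · ·
♘ · · · · · · ·
♙ ♙ ♙ ♙ ♙ ♙ ♙ ♙
♖ · ♗ ♕ ♔ ♗ ♘ ♖



  a b c d e f g h
  ─────────────────
8│♜ ♞ ♝ ♛ ♚ ♝ ♞ ♜│8
7│♟ ♟ ♟ ♟ ♟ ♟ · ♟│7
6│· · · · · · ♟ ·│6
5│· · · · · · · ·│5
4│· · · · · · · ·│4
3│♘ · · · · · · ·│3
2│♙ ♙ ♙ ♙ ♙ ♙ ♙ ♙│2
1│♖ · ♗ ♕ ♔ ♗ ♘ ♖│1
  ─────────────────
  a b c d e f g h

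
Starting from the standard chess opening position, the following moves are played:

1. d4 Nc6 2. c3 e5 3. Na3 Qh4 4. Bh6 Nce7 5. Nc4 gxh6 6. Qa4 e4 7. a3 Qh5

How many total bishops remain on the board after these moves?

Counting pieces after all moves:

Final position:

  a b c d e f g h
  ─────────────────
8│♜ · ♝ · ♚ ♝ ♞ ♜│8
7│♟ ♟ ♟ ♟ ♞ ♟ · ♟│7
6│· · · · · · · ♟│6
5│· · · · · · · ♛│5
4│♕ · ♘ ♙ ♟ · · ·│4
3│♙ · ♙ · · · · ·│3
2│· ♙ · · ♙ ♙ ♙ ♙│2
1│♖ · · · ♔ ♗ ♘ ♖│1
  ─────────────────
  a b c d e f g h


3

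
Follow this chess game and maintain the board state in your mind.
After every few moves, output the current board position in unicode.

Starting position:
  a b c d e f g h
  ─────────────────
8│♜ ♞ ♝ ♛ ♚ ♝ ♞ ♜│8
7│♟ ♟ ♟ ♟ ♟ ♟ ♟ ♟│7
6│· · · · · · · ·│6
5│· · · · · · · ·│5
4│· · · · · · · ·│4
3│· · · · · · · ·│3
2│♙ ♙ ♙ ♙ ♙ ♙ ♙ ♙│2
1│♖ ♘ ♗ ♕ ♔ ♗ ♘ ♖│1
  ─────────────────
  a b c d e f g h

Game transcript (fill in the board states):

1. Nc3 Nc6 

  a b c d e f g h
  ─────────────────
8│♜ · ♝ ♛ ♚ ♝ ♞ ♜│8
7│♟ ♟ ♟ ♟ ♟ ♟ ♟ ♟│7
6│· · ♞ · · · · ·│6
5│· · · · · · · ·│5
4│· · · · · · · ·│4
3│· · ♘ · · · · ·│3
2│♙ ♙ ♙ ♙ ♙ ♙ ♙ ♙│2
1│♖ · ♗ ♕ ♔ ♗ ♘ ♖│1
  ─────────────────
  a b c d e f g h

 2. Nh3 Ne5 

  a b c d e f g h
  ─────────────────
8│♜ · ♝ ♛ ♚ ♝ ♞ ♜│8
7│♟ ♟ ♟ ♟ ♟ ♟ ♟ ♟│7
6│· · · · · · · ·│6
5│· · · · ♞ · · ·│5
4│· · · · · · · ·│4
3│· · ♘ · · · · ♘│3
2│♙ ♙ ♙ ♙ ♙ ♙ ♙ ♙│2
1│♖ · ♗ ♕ ♔ ♗ · ♖│1
  ─────────────────
  a b c d e f g h

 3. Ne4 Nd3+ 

  a b c d e f g h
  ─────────────────
8│♜ · ♝ ♛ ♚ ♝ ♞ ♜│8
7│♟ ♟ ♟ ♟ ♟ ♟ ♟ ♟│7
6│· · · · · · · ·│6
5│· · · · · · · ·│5
4│· · · · ♘ · · ·│4
3│· · · ♞ · · · ♘│3
2│♙ ♙ ♙ ♙ ♙ ♙ ♙ ♙│2
1│♖ · ♗ ♕ ♔ ♗ · ♖│1
  ─────────────────
  a b c d e f g h



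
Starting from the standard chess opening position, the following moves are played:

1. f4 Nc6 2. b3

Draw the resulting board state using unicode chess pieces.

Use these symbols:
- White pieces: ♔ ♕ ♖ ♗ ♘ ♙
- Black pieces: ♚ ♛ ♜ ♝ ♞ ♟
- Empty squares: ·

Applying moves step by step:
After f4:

♜ ♞ ♝ ♛ ♚ ♝ ♞ ♜
♟ ♟ ♟ ♟ ♟ ♟ ♟ ♟
· · · · · · · ·
· · · · · · · ·
· · · · · ♙ · ·
· · · · · · · ·
♙ ♙ ♙ ♙ ♙ · ♙ ♙
♖ ♘ ♗ ♕ ♔ ♗ ♘ ♖


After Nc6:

♜ · ♝ ♛ ♚ ♝ ♞ ♜
♟ ♟ ♟ ♟ ♟ ♟ ♟ ♟
· · ♞ · · · · ·
· · · · · · · ·
· · · · · ♙ · ·
· · · · · · · ·
♙ ♙ ♙ ♙ ♙ · ♙ ♙
♖ ♘ ♗ ♕ ♔ ♗ ♘ ♖


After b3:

♜ · ♝ ♛ ♚ ♝ ♞ ♜
♟ ♟ ♟ ♟ ♟ ♟ ♟ ♟
· · ♞ · · · · ·
· · · · · · · ·
· · · · · ♙ · ·
· ♙ · · · · · ·
♙ · ♙ ♙ ♙ · ♙ ♙
♖ ♘ ♗ ♕ ♔ ♗ ♘ ♖



  a b c d e f g h
  ─────────────────
8│♜ · ♝ ♛ ♚ ♝ ♞ ♜│8
7│♟ ♟ ♟ ♟ ♟ ♟ ♟ ♟│7
6│· · ♞ · · · · ·│6
5│· · · · · · · ·│5
4│· · · · · ♙ · ·│4
3│· ♙ · · · · · ·│3
2│♙ · ♙ ♙ ♙ · ♙ ♙│2
1│♖ ♘ ♗ ♕ ♔ ♗ ♘ ♖│1
  ─────────────────
  a b c d e f g h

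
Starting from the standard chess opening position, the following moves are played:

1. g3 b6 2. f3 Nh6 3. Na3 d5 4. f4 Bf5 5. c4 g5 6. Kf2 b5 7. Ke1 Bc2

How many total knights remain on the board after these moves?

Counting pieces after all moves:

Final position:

  a b c d e f g h
  ─────────────────
8│♜ ♞ · ♛ ♚ ♝ · ♜│8
7│♟ · ♟ · ♟ ♟ · ♟│7
6│· · · · · · · ♞│6
5│· ♟ · ♟ · · ♟ ·│5
4│· · ♙ · · ♙ · ·│4
3│♘ · · · · · ♙ ·│3
2│♙ ♙ ♝ ♙ ♙ · · ♙│2
1│♖ · ♗ ♕ ♔ ♗ ♘ ♖│1
  ─────────────────
  a b c d e f g h


4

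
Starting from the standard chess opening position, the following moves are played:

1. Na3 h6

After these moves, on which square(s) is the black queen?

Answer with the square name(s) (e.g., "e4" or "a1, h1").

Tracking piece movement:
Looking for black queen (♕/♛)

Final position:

  a b c d e f g h
  ─────────────────
8│♜ ♞ ♝ ♛ ♚ ♝ ♞ ♜│8
7│♟ ♟ ♟ ♟ ♟ ♟ ♟ ·│7
6│· · · · · · · ♟│6
5│· · · · · · · ·│5
4│· · · · · · · ·│4
3│♘ · · · · · · ·│3
2│♙ ♙ ♙ ♙ ♙ ♙ ♙ ♙│2
1│♖ · ♗ ♕ ♔ ♗ ♘ ♖│1
  ─────────────────
  a b c d e f g h


d8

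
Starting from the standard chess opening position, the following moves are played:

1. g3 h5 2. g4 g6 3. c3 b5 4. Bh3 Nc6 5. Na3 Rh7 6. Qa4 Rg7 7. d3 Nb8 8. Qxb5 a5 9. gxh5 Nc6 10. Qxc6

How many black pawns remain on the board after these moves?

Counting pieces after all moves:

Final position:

  a b c d e f g h
  ─────────────────
8│♜ · ♝ ♛ ♚ ♝ ♞ ·│8
7│· · ♟ ♟ ♟ ♟ ♜ ·│7
6│· · ♕ · · · ♟ ·│6
5│♟ · · · · · · ♙│5
4│· · · · · · · ·│4
3│♘ · ♙ ♙ · · · ♗│3
2│♙ ♙ · · ♙ ♙ · ♙│2
1│♖ · ♗ · ♔ · ♘ ♖│1
  ─────────────────
  a b c d e f g h


6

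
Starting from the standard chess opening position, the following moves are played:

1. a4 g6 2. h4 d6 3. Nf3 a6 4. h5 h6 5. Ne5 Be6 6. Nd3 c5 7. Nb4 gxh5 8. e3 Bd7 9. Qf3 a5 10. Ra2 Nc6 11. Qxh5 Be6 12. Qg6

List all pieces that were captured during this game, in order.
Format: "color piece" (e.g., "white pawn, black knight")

Tracking captures:
  gxh5: captured white pawn
  Qxh5: captured black pawn

white pawn, black pawn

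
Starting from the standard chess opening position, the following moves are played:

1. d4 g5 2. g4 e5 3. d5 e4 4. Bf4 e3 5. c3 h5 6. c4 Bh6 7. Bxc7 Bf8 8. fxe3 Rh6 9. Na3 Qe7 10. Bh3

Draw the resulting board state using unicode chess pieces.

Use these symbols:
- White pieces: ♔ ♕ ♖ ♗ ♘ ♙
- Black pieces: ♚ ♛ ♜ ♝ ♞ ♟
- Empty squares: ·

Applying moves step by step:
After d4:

♜ ♞ ♝ ♛ ♚ ♝ ♞ ♜
♟ ♟ ♟ ♟ ♟ ♟ ♟ ♟
· · · · · · · ·
· · · · · · · ·
· · · ♙ · · · ·
· · · · · · · ·
♙ ♙ ♙ · ♙ ♙ ♙ ♙
♖ ♘ ♗ ♕ ♔ ♗ ♘ ♖


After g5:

♜ ♞ ♝ ♛ ♚ ♝ ♞ ♜
♟ ♟ ♟ ♟ ♟ ♟ · ♟
· · · · · · · ·
· · · · · · ♟ ·
· · · ♙ · · · ·
· · · · · · · ·
♙ ♙ ♙ · ♙ ♙ ♙ ♙
♖ ♘ ♗ ♕ ♔ ♗ ♘ ♖


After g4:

♜ ♞ ♝ ♛ ♚ ♝ ♞ ♜
♟ ♟ ♟ ♟ ♟ ♟ · ♟
· · · · · · · ·
· · · · · · ♟ ·
· · · ♙ · · ♙ ·
· · · · · · · ·
♙ ♙ ♙ · ♙ ♙ · ♙
♖ ♘ ♗ ♕ ♔ ♗ ♘ ♖


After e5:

♜ ♞ ♝ ♛ ♚ ♝ ♞ ♜
♟ ♟ ♟ ♟ · ♟ · ♟
· · · · · · · ·
· · · · ♟ · ♟ ·
· · · ♙ · · ♙ ·
· · · · · · · ·
♙ ♙ ♙ · ♙ ♙ · ♙
♖ ♘ ♗ ♕ ♔ ♗ ♘ ♖


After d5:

♜ ♞ ♝ ♛ ♚ ♝ ♞ ♜
♟ ♟ ♟ ♟ · ♟ · ♟
· · · · · · · ·
· · · ♙ ♟ · ♟ ·
· · · · · · ♙ ·
· · · · · · · ·
♙ ♙ ♙ · ♙ ♙ · ♙
♖ ♘ ♗ ♕ ♔ ♗ ♘ ♖


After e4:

♜ ♞ ♝ ♛ ♚ ♝ ♞ ♜
♟ ♟ ♟ ♟ · ♟ · ♟
· · · · · · · ·
· · · ♙ · · ♟ ·
· · · · ♟ · ♙ ·
· · · · · · · ·
♙ ♙ ♙ · ♙ ♙ · ♙
♖ ♘ ♗ ♕ ♔ ♗ ♘ ♖


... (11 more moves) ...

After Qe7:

♜ ♞ ♝ · ♚ ♝ ♞ ·
♟ ♟ ♗ ♟ ♛ ♟ · ·
· · · · · · · ♜
· · · ♙ · · ♟ ♟
· · ♙ · · · ♙ ·
♘ · · · ♙ · · ·
♙ ♙ · · ♙ · · ♙
♖ · · ♕ ♔ ♗ ♘ ♖


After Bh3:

♜ ♞ ♝ · ♚ ♝ ♞ ·
♟ ♟ ♗ ♟ ♛ ♟ · ·
· · · · · · · ♜
· · · ♙ · · ♟ ♟
· · ♙ · · · ♙ ·
♘ · · · ♙ · · ♗
♙ ♙ · · ♙ · · ♙
♖ · · ♕ ♔ · ♘ ♖



  a b c d e f g h
  ─────────────────
8│♜ ♞ ♝ · ♚ ♝ ♞ ·│8
7│♟ ♟ ♗ ♟ ♛ ♟ · ·│7
6│· · · · · · · ♜│6
5│· · · ♙ · · ♟ ♟│5
4│· · ♙ · · · ♙ ·│4
3│♘ · · · ♙ · · ♗│3
2│♙ ♙ · · ♙ · · ♙│2
1│♖ · · ♕ ♔ · ♘ ♖│1
  ─────────────────
  a b c d e f g h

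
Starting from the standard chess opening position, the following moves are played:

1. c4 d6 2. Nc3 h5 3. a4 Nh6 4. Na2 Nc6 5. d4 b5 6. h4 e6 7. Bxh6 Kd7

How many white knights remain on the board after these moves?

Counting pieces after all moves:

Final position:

  a b c d e f g h
  ─────────────────
8│♜ · ♝ ♛ · ♝ · ♜│8
7│♟ · ♟ ♚ · ♟ ♟ ·│7
6│· · ♞ ♟ ♟ · · ♗│6
5│· ♟ · · · · · ♟│5
4│♙ · ♙ ♙ · · · ♙│4
3│· · · · · · · ·│3
2│♘ ♙ · · ♙ ♙ ♙ ·│2
1│♖ · · ♕ ♔ ♗ ♘ ♖│1
  ─────────────────
  a b c d e f g h


2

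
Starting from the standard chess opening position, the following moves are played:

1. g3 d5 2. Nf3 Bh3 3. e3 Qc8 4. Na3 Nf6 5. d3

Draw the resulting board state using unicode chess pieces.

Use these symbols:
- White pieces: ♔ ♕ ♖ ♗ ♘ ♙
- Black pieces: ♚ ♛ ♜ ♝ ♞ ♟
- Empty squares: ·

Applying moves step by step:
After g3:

♜ ♞ ♝ ♛ ♚ ♝ ♞ ♜
♟ ♟ ♟ ♟ ♟ ♟ ♟ ♟
· · · · · · · ·
· · · · · · · ·
· · · · · · · ·
· · · · · · ♙ ·
♙ ♙ ♙ ♙ ♙ ♙ · ♙
♖ ♘ ♗ ♕ ♔ ♗ ♘ ♖


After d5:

♜ ♞ ♝ ♛ ♚ ♝ ♞ ♜
♟ ♟ ♟ · ♟ ♟ ♟ ♟
· · · · · · · ·
· · · ♟ · · · ·
· · · · · · · ·
· · · · · · ♙ ·
♙ ♙ ♙ ♙ ♙ ♙ · ♙
♖ ♘ ♗ ♕ ♔ ♗ ♘ ♖


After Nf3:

♜ ♞ ♝ ♛ ♚ ♝ ♞ ♜
♟ ♟ ♟ · ♟ ♟ ♟ ♟
· · · · · · · ·
· · · ♟ · · · ·
· · · · · · · ·
· · · · · ♘ ♙ ·
♙ ♙ ♙ ♙ ♙ ♙ · ♙
♖ ♘ ♗ ♕ ♔ ♗ · ♖


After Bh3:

♜ ♞ · ♛ ♚ ♝ ♞ ♜
♟ ♟ ♟ · ♟ ♟ ♟ ♟
· · · · · · · ·
· · · ♟ · · · ·
· · · · · · · ·
· · · · · ♘ ♙ ♝
♙ ♙ ♙ ♙ ♙ ♙ · ♙
♖ ♘ ♗ ♕ ♔ ♗ · ♖


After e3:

♜ ♞ · ♛ ♚ ♝ ♞ ♜
♟ ♟ ♟ · ♟ ♟ ♟ ♟
· · · · · · · ·
· · · ♟ · · · ·
· · · · · · · ·
· · · · ♙ ♘ ♙ ♝
♙ ♙ ♙ ♙ · ♙ · ♙
♖ ♘ ♗ ♕ ♔ ♗ · ♖


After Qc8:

♜ ♞ ♛ · ♚ ♝ ♞ ♜
♟ ♟ ♟ · ♟ ♟ ♟ ♟
· · · · · · · ·
· · · ♟ · · · ·
· · · · · · · ·
· · · · ♙ ♘ ♙ ♝
♙ ♙ ♙ ♙ · ♙ · ♙
♖ ♘ ♗ ♕ ♔ ♗ · ♖


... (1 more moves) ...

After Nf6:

♜ ♞ ♛ · ♚ ♝ · ♜
♟ ♟ ♟ · ♟ ♟ ♟ ♟
· · · · · ♞ · ·
· · · ♟ · · · ·
· · · · · · · ·
♘ · · · ♙ ♘ ♙ ♝
♙ ♙ ♙ ♙ · ♙ · ♙
♖ · ♗ ♕ ♔ ♗ · ♖


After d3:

♜ ♞ ♛ · ♚ ♝ · ♜
♟ ♟ ♟ · ♟ ♟ ♟ ♟
· · · · · ♞ · ·
· · · ♟ · · · ·
· · · · · · · ·
♘ · · ♙ ♙ ♘ ♙ ♝
♙ ♙ ♙ · · ♙ · ♙
♖ · ♗ ♕ ♔ ♗ · ♖



  a b c d e f g h
  ─────────────────
8│♜ ♞ ♛ · ♚ ♝ · ♜│8
7│♟ ♟ ♟ · ♟ ♟ ♟ ♟│7
6│· · · · · ♞ · ·│6
5│· · · ♟ · · · ·│5
4│· · · · · · · ·│4
3│♘ · · ♙ ♙ ♘ ♙ ♝│3
2│♙ ♙ ♙ · · ♙ · ♙│2
1│♖ · ♗ ♕ ♔ ♗ · ♖│1
  ─────────────────
  a b c d e f g h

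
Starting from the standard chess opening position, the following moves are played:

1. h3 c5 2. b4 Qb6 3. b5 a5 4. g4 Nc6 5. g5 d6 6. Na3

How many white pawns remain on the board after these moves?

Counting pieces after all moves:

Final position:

  a b c d e f g h
  ─────────────────
8│♜ · ♝ · ♚ ♝ ♞ ♜│8
7│· ♟ · · ♟ ♟ ♟ ♟│7
6│· ♛ ♞ ♟ · · · ·│6
5│♟ ♙ ♟ · · · ♙ ·│5
4│· · · · · · · ·│4
3│♘ · · · · · · ♙│3
2│♙ · ♙ ♙ ♙ ♙ · ·│2
1│♖ · ♗ ♕ ♔ ♗ ♘ ♖│1
  ─────────────────
  a b c d e f g h


8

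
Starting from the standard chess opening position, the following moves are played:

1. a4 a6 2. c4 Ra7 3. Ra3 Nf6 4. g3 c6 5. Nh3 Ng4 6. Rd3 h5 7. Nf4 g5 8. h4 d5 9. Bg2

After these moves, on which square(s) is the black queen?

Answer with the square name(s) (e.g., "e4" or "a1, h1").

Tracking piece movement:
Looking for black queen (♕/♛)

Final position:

  a b c d e f g h
  ─────────────────
8│· ♞ ♝ ♛ ♚ ♝ · ♜│8
7│♜ ♟ · · ♟ ♟ · ·│7
6│♟ · ♟ · · · · ·│6
5│· · · ♟ · · ♟ ♟│5
4│♙ · ♙ · · ♘ ♞ ♙│4
3│· · · ♖ · · ♙ ·│3
2│· ♙ · ♙ ♙ ♙ ♗ ·│2
1│· ♘ ♗ ♕ ♔ · · ♖│1
  ─────────────────
  a b c d e f g h


d8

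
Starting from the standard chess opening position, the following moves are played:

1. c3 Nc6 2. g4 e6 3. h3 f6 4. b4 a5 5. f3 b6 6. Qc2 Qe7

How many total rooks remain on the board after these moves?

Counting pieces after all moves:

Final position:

  a b c d e f g h
  ─────────────────
8│♜ · ♝ · ♚ ♝ ♞ ♜│8
7│· · ♟ ♟ ♛ · ♟ ♟│7
6│· ♟ ♞ · ♟ ♟ · ·│6
5│♟ · · · · · · ·│5
4│· ♙ · · · · ♙ ·│4
3│· · ♙ · · ♙ · ♙│3
2│♙ · ♕ ♙ ♙ · · ·│2
1│♖ ♘ ♗ · ♔ ♗ ♘ ♖│1
  ─────────────────
  a b c d e f g h


4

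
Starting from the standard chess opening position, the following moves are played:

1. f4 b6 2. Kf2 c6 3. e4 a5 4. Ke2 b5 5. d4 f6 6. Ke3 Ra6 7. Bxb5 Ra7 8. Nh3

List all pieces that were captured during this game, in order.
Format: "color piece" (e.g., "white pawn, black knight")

Tracking captures:
  Bxb5: captured black pawn

black pawn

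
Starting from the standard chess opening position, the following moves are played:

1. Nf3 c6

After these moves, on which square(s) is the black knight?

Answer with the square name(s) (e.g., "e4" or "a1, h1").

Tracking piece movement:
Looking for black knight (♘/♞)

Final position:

  a b c d e f g h
  ─────────────────
8│♜ ♞ ♝ ♛ ♚ ♝ ♞ ♜│8
7│♟ ♟ · ♟ ♟ ♟ ♟ ♟│7
6│· · ♟ · · · · ·│6
5│· · · · · · · ·│5
4│· · · · · · · ·│4
3│· · · · · ♘ · ·│3
2│♙ ♙ ♙ ♙ ♙ ♙ ♙ ♙│2
1│♖ ♘ ♗ ♕ ♔ ♗ · ♖│1
  ─────────────────
  a b c d e f g h


b8, g8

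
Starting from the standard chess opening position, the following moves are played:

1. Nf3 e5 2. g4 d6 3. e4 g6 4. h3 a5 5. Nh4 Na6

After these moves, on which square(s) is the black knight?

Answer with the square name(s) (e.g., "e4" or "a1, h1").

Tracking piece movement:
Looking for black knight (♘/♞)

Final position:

  a b c d e f g h
  ─────────────────
8│♜ · ♝ ♛ ♚ ♝ ♞ ♜│8
7│· ♟ ♟ · · ♟ · ♟│7
6│♞ · · ♟ · · ♟ ·│6
5│♟ · · · ♟ · · ·│5
4│· · · · ♙ · ♙ ♘│4
3│· · · · · · · ♙│3
2│♙ ♙ ♙ ♙ · ♙ · ·│2
1│♖ ♘ ♗ ♕ ♔ ♗ · ♖│1
  ─────────────────
  a b c d e f g h


a6, g8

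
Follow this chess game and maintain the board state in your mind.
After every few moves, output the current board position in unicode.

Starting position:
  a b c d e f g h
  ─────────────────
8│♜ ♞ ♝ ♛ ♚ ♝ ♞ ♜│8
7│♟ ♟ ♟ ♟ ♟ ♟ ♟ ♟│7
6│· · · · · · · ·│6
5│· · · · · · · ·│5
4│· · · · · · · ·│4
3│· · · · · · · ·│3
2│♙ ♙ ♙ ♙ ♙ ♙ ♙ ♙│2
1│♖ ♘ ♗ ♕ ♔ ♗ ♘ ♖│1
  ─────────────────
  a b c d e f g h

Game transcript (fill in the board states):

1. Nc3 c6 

  a b c d e f g h
  ─────────────────
8│♜ ♞ ♝ ♛ ♚ ♝ ♞ ♜│8
7│♟ ♟ · ♟ ♟ ♟ ♟ ♟│7
6│· · ♟ · · · · ·│6
5│· · · · · · · ·│5
4│· · · · · · · ·│4
3│· · ♘ · · · · ·│3
2│♙ ♙ ♙ ♙ ♙ ♙ ♙ ♙│2
1│♖ · ♗ ♕ ♔ ♗ ♘ ♖│1
  ─────────────────
  a b c d e f g h

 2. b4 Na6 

  a b c d e f g h
  ─────────────────
8│♜ · ♝ ♛ ♚ ♝ ♞ ♜│8
7│♟ ♟ · ♟ ♟ ♟ ♟ ♟│7
6│♞ · ♟ · · · · ·│6
5│· · · · · · · ·│5
4│· ♙ · · · · · ·│4
3│· · ♘ · · · · ·│3
2│♙ · ♙ ♙ ♙ ♙ ♙ ♙│2
1│♖ · ♗ ♕ ♔ ♗ ♘ ♖│1
  ─────────────────
  a b c d e f g h

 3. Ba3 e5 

  a b c d e f g h
  ─────────────────
8│♜ · ♝ ♛ ♚ ♝ ♞ ♜│8
7│♟ ♟ · ♟ · ♟ ♟ ♟│7
6│♞ · ♟ · · · · ·│6
5│· · · · ♟ · · ·│5
4│· ♙ · · · · · ·│4
3│♗ · ♘ · · · · ·│3
2│♙ · ♙ ♙ ♙ ♙ ♙ ♙│2
1│♖ · · ♕ ♔ ♗ ♘ ♖│1
  ─────────────────
  a b c d e f g h

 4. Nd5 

  a b c d e f g h
  ─────────────────
8│♜ · ♝ ♛ ♚ ♝ ♞ ♜│8
7│♟ ♟ · ♟ · ♟ ♟ ♟│7
6│♞ · ♟ · · · · ·│6
5│· · · ♘ ♟ · · ·│5
4│· ♙ · · · · · ·│4
3│♗ · · · · · · ·│3
2│♙ · ♙ ♙ ♙ ♙ ♙ ♙│2
1│♖ · · ♕ ♔ ♗ ♘ ♖│1
  ─────────────────
  a b c d e f g h


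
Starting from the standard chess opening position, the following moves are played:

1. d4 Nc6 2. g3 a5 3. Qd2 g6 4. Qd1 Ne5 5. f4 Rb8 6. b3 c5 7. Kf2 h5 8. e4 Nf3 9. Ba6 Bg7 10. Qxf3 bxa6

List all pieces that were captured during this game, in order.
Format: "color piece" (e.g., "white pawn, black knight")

Tracking captures:
  Qxf3: captured black knight
  bxa6: captured white bishop

black knight, white bishop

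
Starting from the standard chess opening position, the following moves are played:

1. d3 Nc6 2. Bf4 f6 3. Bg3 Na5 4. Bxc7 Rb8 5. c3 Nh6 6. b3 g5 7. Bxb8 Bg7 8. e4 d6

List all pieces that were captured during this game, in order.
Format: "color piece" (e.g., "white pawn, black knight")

Tracking captures:
  Bxc7: captured black pawn
  Bxb8: captured black rook

black pawn, black rook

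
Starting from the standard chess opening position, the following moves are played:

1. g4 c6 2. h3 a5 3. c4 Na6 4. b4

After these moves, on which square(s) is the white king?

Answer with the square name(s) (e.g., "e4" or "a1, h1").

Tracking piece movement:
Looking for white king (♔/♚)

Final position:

  a b c d e f g h
  ─────────────────
8│♜ · ♝ ♛ ♚ ♝ ♞ ♜│8
7│· ♟ · ♟ ♟ ♟ ♟ ♟│7
6│♞ · ♟ · · · · ·│6
5│♟ · · · · · · ·│5
4│· ♙ ♙ · · · ♙ ·│4
3│· · · · · · · ♙│3
2│♙ · · ♙ ♙ ♙ · ·│2
1│♖ ♘ ♗ ♕ ♔ ♗ ♘ ♖│1
  ─────────────────
  a b c d e f g h


e1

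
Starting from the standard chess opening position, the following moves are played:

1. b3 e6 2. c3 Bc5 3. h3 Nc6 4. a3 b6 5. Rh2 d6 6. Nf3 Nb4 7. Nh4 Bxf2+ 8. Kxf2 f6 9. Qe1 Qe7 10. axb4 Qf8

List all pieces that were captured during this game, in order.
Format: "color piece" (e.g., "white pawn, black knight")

Tracking captures:
  Bxf2+: captured white pawn
  Kxf2: captured black bishop
  axb4: captured black knight

white pawn, black bishop, black knight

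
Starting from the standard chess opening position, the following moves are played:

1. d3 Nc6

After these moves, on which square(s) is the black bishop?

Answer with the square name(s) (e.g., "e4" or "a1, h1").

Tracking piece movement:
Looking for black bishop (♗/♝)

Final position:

  a b c d e f g h
  ─────────────────
8│♜ · ♝ ♛ ♚ ♝ ♞ ♜│8
7│♟ ♟ ♟ ♟ ♟ ♟ ♟ ♟│7
6│· · ♞ · · · · ·│6
5│· · · · · · · ·│5
4│· · · · · · · ·│4
3│· · · ♙ · · · ·│3
2│♙ ♙ ♙ · ♙ ♙ ♙ ♙│2
1│♖ ♘ ♗ ♕ ♔ ♗ ♘ ♖│1
  ─────────────────
  a b c d e f g h


c8, f8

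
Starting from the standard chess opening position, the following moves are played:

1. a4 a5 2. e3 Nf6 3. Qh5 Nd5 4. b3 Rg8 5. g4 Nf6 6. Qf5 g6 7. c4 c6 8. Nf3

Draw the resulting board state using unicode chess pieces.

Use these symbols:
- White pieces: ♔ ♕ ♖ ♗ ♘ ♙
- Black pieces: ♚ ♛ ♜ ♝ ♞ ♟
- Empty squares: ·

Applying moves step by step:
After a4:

♜ ♞ ♝ ♛ ♚ ♝ ♞ ♜
♟ ♟ ♟ ♟ ♟ ♟ ♟ ♟
· · · · · · · ·
· · · · · · · ·
♙ · · · · · · ·
· · · · · · · ·
· ♙ ♙ ♙ ♙ ♙ ♙ ♙
♖ ♘ ♗ ♕ ♔ ♗ ♘ ♖


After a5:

♜ ♞ ♝ ♛ ♚ ♝ ♞ ♜
· ♟ ♟ ♟ ♟ ♟ ♟ ♟
· · · · · · · ·
♟ · · · · · · ·
♙ · · · · · · ·
· · · · · · · ·
· ♙ ♙ ♙ ♙ ♙ ♙ ♙
♖ ♘ ♗ ♕ ♔ ♗ ♘ ♖


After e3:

♜ ♞ ♝ ♛ ♚ ♝ ♞ ♜
· ♟ ♟ ♟ ♟ ♟ ♟ ♟
· · · · · · · ·
♟ · · · · · · ·
♙ · · · · · · ·
· · · · ♙ · · ·
· ♙ ♙ ♙ · ♙ ♙ ♙
♖ ♘ ♗ ♕ ♔ ♗ ♘ ♖


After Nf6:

♜ ♞ ♝ ♛ ♚ ♝ · ♜
· ♟ ♟ ♟ ♟ ♟ ♟ ♟
· · · · · ♞ · ·
♟ · · · · · · ·
♙ · · · · · · ·
· · · · ♙ · · ·
· ♙ ♙ ♙ · ♙ ♙ ♙
♖ ♘ ♗ ♕ ♔ ♗ ♘ ♖


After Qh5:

♜ ♞ ♝ ♛ ♚ ♝ · ♜
· ♟ ♟ ♟ ♟ ♟ ♟ ♟
· · · · · ♞ · ·
♟ · · · · · · ♕
♙ · · · · · · ·
· · · · ♙ · · ·
· ♙ ♙ ♙ · ♙ ♙ ♙
♖ ♘ ♗ · ♔ ♗ ♘ ♖


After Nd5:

♜ ♞ ♝ ♛ ♚ ♝ · ♜
· ♟ ♟ ♟ ♟ ♟ ♟ ♟
· · · · · · · ·
♟ · · ♞ · · · ♕
♙ · · · · · · ·
· · · · ♙ · · ·
· ♙ ♙ ♙ · ♙ ♙ ♙
♖ ♘ ♗ · ♔ ♗ ♘ ♖


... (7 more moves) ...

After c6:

♜ ♞ ♝ ♛ ♚ ♝ ♜ ·
· ♟ · ♟ ♟ ♟ · ♟
· · ♟ · · ♞ ♟ ·
♟ · · · · ♕ · ·
♙ · ♙ · · · ♙ ·
· ♙ · · ♙ · · ·
· · · ♙ · ♙ · ♙
♖ ♘ ♗ · ♔ ♗ ♘ ♖


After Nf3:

♜ ♞ ♝ ♛ ♚ ♝ ♜ ·
· ♟ · ♟ ♟ ♟ · ♟
· · ♟ · · ♞ ♟ ·
♟ · · · · ♕ · ·
♙ · ♙ · · · ♙ ·
· ♙ · · ♙ ♘ · ·
· · · ♙ · ♙ · ♙
♖ ♘ ♗ · ♔ ♗ · ♖



  a b c d e f g h
  ─────────────────
8│♜ ♞ ♝ ♛ ♚ ♝ ♜ ·│8
7│· ♟ · ♟ ♟ ♟ · ♟│7
6│· · ♟ · · ♞ ♟ ·│6
5│♟ · · · · ♕ · ·│5
4│♙ · ♙ · · · ♙ ·│4
3│· ♙ · · ♙ ♘ · ·│3
2│· · · ♙ · ♙ · ♙│2
1│♖ ♘ ♗ · ♔ ♗ · ♖│1
  ─────────────────
  a b c d e f g h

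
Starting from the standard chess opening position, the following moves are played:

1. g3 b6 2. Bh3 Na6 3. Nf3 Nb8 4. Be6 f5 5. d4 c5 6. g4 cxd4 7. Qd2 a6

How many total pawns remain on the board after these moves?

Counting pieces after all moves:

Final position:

  a b c d e f g h
  ─────────────────
8│♜ ♞ ♝ ♛ ♚ ♝ ♞ ♜│8
7│· · · ♟ ♟ · ♟ ♟│7
6│♟ ♟ · · ♗ · · ·│6
5│· · · · · ♟ · ·│5
4│· · · ♟ · · ♙ ·│4
3│· · · · · ♘ · ·│3
2│♙ ♙ ♙ ♕ ♙ ♙ · ♙│2
1│♖ ♘ ♗ · ♔ · · ♖│1
  ─────────────────
  a b c d e f g h


15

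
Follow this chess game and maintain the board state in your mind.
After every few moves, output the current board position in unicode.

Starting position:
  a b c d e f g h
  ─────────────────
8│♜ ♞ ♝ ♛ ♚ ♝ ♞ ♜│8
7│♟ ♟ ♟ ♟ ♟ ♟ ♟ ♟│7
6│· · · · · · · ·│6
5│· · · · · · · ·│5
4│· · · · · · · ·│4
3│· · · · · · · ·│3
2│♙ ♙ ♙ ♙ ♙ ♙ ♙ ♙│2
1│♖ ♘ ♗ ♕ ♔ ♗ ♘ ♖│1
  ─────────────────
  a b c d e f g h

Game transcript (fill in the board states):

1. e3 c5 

  a b c d e f g h
  ─────────────────
8│♜ ♞ ♝ ♛ ♚ ♝ ♞ ♜│8
7│♟ ♟ · ♟ ♟ ♟ ♟ ♟│7
6│· · · · · · · ·│6
5│· · ♟ · · · · ·│5
4│· · · · · · · ·│4
3│· · · · ♙ · · ·│3
2│♙ ♙ ♙ ♙ · ♙ ♙ ♙│2
1│♖ ♘ ♗ ♕ ♔ ♗ ♘ ♖│1
  ─────────────────
  a b c d e f g h

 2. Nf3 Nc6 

  a b c d e f g h
  ─────────────────
8│♜ · ♝ ♛ ♚ ♝ ♞ ♜│8
7│♟ ♟ · ♟ ♟ ♟ ♟ ♟│7
6│· · ♞ · · · · ·│6
5│· · ♟ · · · · ·│5
4│· · · · · · · ·│4
3│· · · · ♙ ♘ · ·│3
2│♙ ♙ ♙ ♙ · ♙ ♙ ♙│2
1│♖ ♘ ♗ ♕ ♔ ♗ · ♖│1
  ─────────────────
  a b c d e f g h

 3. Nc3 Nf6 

  a b c d e f g h
  ─────────────────
8│♜ · ♝ ♛ ♚ ♝ · ♜│8
7│♟ ♟ · ♟ ♟ ♟ ♟ ♟│7
6│· · ♞ · · ♞ · ·│6
5│· · ♟ · · · · ·│5
4│· · · · · · · ·│4
3│· · ♘ · ♙ ♘ · ·│3
2│♙ ♙ ♙ ♙ · ♙ ♙ ♙│2
1│♖ · ♗ ♕ ♔ ♗ · ♖│1
  ─────────────────
  a b c d e f g h

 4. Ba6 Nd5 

  a b c d e f g h
  ─────────────────
8│♜ · ♝ ♛ ♚ ♝ · ♜│8
7│♟ ♟ · ♟ ♟ ♟ ♟ ♟│7
6│♗ · ♞ · · · · ·│6
5│· · ♟ ♞ · · · ·│5
4│· · · · · · · ·│4
3│· · ♘ · ♙ ♘ · ·│3
2│♙ ♙ ♙ ♙ · ♙ ♙ ♙│2
1│♖ · ♗ ♕ ♔ · · ♖│1
  ─────────────────
  a b c d e f g h

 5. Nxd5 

  a b c d e f g h
  ─────────────────
8│♜ · ♝ ♛ ♚ ♝ · ♜│8
7│♟ ♟ · ♟ ♟ ♟ ♟ ♟│7
6│♗ · ♞ · · · · ·│6
5│· · ♟ ♘ · · · ·│5
4│· · · · · · · ·│4
3│· · · · ♙ ♘ · ·│3
2│♙ ♙ ♙ ♙ · ♙ ♙ ♙│2
1│♖ · ♗ ♕ ♔ · · ♖│1
  ─────────────────
  a b c d e f g h


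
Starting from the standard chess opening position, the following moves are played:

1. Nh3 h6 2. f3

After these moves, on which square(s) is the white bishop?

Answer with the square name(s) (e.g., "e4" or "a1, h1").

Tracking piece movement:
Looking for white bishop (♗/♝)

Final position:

  a b c d e f g h
  ─────────────────
8│♜ ♞ ♝ ♛ ♚ ♝ ♞ ♜│8
7│♟ ♟ ♟ ♟ ♟ ♟ ♟ ·│7
6│· · · · · · · ♟│6
5│· · · · · · · ·│5
4│· · · · · · · ·│4
3│· · · · · ♙ · ♘│3
2│♙ ♙ ♙ ♙ ♙ · ♙ ♙│2
1│♖ ♘ ♗ ♕ ♔ ♗ · ♖│1
  ─────────────────
  a b c d e f g h


c1, f1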